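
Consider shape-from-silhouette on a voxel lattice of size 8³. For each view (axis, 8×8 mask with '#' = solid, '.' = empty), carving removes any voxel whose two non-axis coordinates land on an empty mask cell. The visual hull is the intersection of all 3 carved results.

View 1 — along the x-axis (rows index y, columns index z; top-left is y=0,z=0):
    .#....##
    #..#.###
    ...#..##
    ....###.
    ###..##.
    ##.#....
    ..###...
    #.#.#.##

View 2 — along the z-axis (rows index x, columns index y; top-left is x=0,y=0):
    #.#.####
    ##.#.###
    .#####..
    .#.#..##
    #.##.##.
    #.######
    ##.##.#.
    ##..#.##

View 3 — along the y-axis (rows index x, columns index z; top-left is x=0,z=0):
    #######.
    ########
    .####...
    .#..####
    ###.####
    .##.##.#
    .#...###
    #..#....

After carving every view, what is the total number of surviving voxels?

start: 8×8×8 = 512 voxels
after view 1 [x-axis, 30 of 64 cells solid] → remaining = 240
after view 2 [z-axis, 43 of 64 cells solid] → remaining = 159
after view 3 [y-axis, 42 of 64 cells solid] → remaining = 100

remaining voxels: 100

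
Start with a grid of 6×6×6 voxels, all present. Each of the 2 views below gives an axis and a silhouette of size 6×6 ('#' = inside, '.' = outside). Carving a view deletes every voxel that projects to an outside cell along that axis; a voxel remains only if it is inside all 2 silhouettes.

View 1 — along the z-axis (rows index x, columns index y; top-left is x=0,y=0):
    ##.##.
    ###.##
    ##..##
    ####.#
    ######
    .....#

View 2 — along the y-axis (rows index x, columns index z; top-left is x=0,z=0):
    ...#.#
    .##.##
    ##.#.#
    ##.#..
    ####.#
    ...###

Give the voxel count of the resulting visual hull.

remaining voxels: 92

before carving: 216 voxels (6×6×6)
  1. axis=2 (XY plane), |mask|=25  ⇒  voxels=150
  2. axis=1 (XZ plane), |mask|=21  ⇒  voxels=92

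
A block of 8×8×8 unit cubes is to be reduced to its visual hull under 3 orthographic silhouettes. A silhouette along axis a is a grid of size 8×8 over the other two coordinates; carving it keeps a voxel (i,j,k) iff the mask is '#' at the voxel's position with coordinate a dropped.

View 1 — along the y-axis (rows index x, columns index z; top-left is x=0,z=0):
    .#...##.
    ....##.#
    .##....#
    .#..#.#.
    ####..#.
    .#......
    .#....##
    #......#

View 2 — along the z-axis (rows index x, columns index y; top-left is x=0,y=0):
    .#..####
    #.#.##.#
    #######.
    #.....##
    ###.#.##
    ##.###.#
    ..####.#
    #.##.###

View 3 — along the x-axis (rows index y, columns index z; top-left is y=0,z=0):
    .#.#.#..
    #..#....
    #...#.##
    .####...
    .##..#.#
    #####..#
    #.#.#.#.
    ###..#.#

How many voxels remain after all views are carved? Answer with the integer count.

|visual hull| = 65

full grid |V| = 512
carve view 1 (along y, XZ-mask fill 23/64): 184 voxels remain
carve view 2 (along z, XY-mask fill 43/64): 123 voxels remain
carve view 3 (along x, YZ-mask fill 32/64): 65 voxels remain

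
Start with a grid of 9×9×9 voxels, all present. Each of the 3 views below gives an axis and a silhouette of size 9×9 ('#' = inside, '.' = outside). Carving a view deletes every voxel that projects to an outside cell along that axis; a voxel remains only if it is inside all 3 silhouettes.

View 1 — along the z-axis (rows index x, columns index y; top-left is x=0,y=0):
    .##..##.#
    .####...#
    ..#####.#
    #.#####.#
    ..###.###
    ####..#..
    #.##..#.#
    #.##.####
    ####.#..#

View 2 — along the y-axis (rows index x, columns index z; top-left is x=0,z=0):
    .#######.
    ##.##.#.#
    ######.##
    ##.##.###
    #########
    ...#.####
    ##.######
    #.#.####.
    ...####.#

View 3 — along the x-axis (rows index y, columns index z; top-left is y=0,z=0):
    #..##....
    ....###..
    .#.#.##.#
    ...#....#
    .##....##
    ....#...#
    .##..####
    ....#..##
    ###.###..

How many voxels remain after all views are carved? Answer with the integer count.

full grid |V| = 729
V1 z: intersect with XY mask (52 set) -- 468 left
V2 y: intersect with XZ mask (61 set) -- 353 left
V3 x: intersect with YZ mask (34 set) -- 167 left

|visual hull| = 167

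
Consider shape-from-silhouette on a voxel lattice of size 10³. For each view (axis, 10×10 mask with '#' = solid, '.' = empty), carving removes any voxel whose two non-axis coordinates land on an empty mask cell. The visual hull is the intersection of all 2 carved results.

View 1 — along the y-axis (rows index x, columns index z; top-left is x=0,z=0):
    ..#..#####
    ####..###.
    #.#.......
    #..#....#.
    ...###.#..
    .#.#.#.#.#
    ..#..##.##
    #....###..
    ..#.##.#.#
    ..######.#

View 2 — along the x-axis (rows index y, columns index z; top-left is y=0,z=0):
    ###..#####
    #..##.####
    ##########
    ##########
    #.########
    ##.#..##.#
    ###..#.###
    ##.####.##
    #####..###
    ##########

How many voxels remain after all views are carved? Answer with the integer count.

remaining voxels: 397

before carving: 1000 voxels (10×10×10)
  1. axis=1 (XZ plane), |mask|=48  ⇒  voxels=480
  2. axis=0 (YZ plane), |mask|=83  ⇒  voxels=397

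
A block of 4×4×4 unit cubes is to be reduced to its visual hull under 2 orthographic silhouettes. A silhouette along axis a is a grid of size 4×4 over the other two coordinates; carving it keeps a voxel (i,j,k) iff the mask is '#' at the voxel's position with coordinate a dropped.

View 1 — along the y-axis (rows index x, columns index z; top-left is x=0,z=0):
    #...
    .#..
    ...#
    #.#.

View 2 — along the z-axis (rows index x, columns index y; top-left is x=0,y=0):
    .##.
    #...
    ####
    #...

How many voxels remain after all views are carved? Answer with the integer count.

remaining voxels: 9

before carving: 64 voxels (4×4×4)
[1] y-view keeps 5 columns → grid now 20
[2] z-view keeps 8 columns → grid now 9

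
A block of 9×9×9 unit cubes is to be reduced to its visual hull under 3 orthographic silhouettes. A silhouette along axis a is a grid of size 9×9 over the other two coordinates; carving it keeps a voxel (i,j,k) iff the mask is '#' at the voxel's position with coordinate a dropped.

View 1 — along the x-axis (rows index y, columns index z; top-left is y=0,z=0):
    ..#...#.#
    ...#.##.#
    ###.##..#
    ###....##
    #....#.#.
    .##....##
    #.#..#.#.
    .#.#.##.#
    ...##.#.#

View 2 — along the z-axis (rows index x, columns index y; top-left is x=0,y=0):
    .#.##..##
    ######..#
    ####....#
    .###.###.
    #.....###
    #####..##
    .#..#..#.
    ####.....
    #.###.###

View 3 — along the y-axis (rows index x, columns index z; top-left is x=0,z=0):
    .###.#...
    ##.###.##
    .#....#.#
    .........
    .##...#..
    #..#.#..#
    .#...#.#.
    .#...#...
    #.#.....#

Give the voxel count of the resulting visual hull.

85 voxels

initial block: 9^3 = 729
  1. axis=0 (YZ plane), |mask|=38  ⇒  voxels=342
  2. axis=2 (XY plane), |mask|=48  ⇒  voxels=206
  3. axis=1 (XZ plane), |mask|=29  ⇒  voxels=85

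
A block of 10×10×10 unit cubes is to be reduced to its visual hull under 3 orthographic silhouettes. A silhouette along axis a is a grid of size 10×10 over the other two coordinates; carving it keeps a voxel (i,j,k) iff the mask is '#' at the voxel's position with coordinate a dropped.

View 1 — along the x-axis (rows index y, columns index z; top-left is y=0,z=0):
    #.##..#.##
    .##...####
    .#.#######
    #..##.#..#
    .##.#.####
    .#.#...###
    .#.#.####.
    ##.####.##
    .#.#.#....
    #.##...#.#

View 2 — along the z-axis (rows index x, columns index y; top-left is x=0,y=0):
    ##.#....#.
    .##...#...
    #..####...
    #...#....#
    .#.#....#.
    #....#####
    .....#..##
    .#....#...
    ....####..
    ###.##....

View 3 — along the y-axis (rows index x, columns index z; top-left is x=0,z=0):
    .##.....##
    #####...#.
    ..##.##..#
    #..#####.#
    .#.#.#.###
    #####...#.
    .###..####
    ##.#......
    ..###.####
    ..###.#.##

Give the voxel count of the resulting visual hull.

remaining voxels: 130

full grid |V| = 1000
  1. axis=0 (YZ plane), |mask|=59  ⇒  voxels=590
  2. axis=2 (XY plane), |mask|=38  ⇒  voxels=217
  3. axis=1 (XZ plane), |mask|=57  ⇒  voxels=130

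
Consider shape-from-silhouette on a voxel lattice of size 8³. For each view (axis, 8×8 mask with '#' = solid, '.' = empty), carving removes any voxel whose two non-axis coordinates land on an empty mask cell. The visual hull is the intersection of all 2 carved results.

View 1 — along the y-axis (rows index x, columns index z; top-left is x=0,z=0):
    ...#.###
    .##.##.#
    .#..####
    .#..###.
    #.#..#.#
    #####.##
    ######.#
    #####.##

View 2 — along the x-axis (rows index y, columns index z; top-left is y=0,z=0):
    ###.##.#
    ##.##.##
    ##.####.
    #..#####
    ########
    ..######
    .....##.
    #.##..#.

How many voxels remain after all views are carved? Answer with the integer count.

initial block: 8^3 = 512
[1] y-view keeps 43 columns → grid now 344
[2] x-view keeps 44 columns → grid now 234

remaining voxels: 234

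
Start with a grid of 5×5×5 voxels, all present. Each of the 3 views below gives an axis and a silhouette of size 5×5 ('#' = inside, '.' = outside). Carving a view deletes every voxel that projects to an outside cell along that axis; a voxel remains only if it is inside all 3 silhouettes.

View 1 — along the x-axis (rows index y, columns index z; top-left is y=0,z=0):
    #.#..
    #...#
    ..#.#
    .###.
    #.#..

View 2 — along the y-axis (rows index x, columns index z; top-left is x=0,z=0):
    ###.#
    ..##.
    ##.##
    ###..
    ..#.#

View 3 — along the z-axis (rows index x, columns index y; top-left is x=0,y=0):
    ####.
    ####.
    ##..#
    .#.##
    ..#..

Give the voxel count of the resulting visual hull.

before carving: 125 voxels (5×5×5)
after view 1 [x-axis, 11 of 25 cells solid] → remaining = 55
after view 2 [y-axis, 15 of 25 cells solid] → remaining = 36
after view 3 [z-axis, 15 of 25 cells solid] → remaining = 23

remaining voxels: 23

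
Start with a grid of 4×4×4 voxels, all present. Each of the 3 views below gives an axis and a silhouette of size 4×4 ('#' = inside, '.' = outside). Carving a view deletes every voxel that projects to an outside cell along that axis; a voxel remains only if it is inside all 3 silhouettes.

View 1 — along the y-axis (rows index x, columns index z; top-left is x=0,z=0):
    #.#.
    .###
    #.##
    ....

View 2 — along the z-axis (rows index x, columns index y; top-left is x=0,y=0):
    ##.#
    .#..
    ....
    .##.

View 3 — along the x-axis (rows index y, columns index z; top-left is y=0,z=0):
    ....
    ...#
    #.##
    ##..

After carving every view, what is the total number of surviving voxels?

start: 4×4×4 = 64 voxels
step 1: project along y, AND mask (8/16) → |grid| = 32
step 2: project along z, AND mask (6/16) → |grid| = 9
step 3: project along x, AND mask (6/16) → |grid| = 2

|visual hull| = 2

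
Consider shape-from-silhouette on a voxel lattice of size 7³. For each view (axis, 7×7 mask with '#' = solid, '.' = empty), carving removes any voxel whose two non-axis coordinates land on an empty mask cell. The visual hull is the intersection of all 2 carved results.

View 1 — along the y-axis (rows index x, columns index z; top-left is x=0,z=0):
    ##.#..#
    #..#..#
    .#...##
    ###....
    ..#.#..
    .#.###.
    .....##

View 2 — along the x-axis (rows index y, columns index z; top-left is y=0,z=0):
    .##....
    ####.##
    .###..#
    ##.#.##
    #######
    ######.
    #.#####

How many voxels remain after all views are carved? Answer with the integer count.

110 voxels

before carving: 343 voxels (7×7×7)
  1. axis=1 (XZ plane), |mask|=21  ⇒  voxels=147
  2. axis=0 (YZ plane), |mask|=36  ⇒  voxels=110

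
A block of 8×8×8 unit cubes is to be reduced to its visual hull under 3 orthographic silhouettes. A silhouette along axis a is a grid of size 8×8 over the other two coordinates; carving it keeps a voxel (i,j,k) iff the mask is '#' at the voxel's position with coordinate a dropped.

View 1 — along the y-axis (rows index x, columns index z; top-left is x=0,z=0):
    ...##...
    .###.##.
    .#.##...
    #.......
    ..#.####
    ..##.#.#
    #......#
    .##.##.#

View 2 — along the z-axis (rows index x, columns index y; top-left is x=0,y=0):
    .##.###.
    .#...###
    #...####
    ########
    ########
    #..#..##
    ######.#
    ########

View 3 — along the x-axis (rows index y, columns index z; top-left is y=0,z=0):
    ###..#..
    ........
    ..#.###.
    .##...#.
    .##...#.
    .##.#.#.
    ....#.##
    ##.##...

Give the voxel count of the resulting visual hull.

full grid |V| = 512
[1] y-view keeps 27 columns → grid now 216
[2] z-view keeps 49 columns → grid now 163
[3] x-view keeps 25 columns → grid now 60

|visual hull| = 60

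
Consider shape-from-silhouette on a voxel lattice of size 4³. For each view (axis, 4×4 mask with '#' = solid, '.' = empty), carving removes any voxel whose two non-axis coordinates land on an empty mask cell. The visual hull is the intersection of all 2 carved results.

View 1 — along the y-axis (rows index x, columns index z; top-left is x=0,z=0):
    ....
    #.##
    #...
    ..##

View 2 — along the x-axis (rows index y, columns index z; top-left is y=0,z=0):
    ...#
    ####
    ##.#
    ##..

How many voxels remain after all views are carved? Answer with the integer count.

remaining voxels: 14

initial block: 4^3 = 64
[1] y-view keeps 6 columns → grid now 24
[2] x-view keeps 10 columns → grid now 14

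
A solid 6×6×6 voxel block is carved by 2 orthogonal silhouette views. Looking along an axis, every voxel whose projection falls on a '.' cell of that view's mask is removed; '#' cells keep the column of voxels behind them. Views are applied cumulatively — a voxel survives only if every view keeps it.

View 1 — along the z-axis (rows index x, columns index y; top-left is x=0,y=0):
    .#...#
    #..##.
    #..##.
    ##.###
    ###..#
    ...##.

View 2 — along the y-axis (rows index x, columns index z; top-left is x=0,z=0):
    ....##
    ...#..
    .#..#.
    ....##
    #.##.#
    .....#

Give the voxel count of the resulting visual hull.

full grid |V| = 216
carve view 1 (along z, XY-mask fill 19/36): 114 voxels remain
carve view 2 (along y, XZ-mask fill 12/36): 41 voxels remain

voxel count = 41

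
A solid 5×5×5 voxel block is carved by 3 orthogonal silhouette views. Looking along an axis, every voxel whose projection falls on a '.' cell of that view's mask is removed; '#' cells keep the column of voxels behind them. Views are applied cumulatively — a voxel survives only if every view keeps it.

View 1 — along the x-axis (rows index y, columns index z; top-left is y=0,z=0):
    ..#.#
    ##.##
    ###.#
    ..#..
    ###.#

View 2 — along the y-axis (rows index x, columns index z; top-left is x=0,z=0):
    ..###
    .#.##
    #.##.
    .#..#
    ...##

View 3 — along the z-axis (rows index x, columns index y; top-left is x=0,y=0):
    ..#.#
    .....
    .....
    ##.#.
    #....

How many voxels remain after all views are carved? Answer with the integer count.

voxel count = 8

full grid |V| = 125
after view 1 [x-axis, 15 of 25 cells solid] → remaining = 75
after view 2 [y-axis, 13 of 25 cells solid] → remaining = 37
after view 3 [z-axis, 6 of 25 cells solid] → remaining = 8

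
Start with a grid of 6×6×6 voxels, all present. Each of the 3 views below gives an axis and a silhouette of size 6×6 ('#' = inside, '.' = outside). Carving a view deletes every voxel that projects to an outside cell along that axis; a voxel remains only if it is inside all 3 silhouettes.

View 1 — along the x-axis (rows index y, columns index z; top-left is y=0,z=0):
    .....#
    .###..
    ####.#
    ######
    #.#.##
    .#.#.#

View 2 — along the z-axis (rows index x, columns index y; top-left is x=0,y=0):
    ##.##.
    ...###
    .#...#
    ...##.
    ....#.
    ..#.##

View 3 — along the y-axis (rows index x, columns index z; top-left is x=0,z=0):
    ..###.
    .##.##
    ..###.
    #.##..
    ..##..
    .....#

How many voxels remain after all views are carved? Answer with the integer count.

|visual hull| = 28

start: 6×6×6 = 216 voxels
V1 x: intersect with YZ mask (22 set) -- 132 left
V2 z: intersect with XY mask (15 set) -- 59 left
V3 y: intersect with XZ mask (16 set) -- 28 left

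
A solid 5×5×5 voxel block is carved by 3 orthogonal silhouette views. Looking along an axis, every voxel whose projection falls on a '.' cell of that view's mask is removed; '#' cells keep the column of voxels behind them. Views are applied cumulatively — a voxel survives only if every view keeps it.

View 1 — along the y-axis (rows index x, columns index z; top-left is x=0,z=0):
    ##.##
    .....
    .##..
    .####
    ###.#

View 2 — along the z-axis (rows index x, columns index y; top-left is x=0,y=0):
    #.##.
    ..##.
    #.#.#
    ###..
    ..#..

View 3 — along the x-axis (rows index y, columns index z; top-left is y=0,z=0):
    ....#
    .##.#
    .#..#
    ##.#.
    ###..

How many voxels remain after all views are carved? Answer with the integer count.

voxel count = 17

start: 5×5×5 = 125 voxels
[1] y-view keeps 14 columns → grid now 70
[2] z-view keeps 12 columns → grid now 34
[3] x-view keeps 12 columns → grid now 17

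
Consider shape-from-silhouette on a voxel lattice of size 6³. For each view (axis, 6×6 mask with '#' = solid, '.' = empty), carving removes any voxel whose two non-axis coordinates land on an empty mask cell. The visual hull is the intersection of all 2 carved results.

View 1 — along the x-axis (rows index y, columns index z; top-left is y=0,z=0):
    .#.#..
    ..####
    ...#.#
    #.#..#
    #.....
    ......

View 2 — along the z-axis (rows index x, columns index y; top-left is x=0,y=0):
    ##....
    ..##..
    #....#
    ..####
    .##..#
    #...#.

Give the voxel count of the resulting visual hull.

voxel count = 28

full grid |V| = 216
[1] x-view keeps 12 columns → grid now 72
[2] z-view keeps 15 columns → grid now 28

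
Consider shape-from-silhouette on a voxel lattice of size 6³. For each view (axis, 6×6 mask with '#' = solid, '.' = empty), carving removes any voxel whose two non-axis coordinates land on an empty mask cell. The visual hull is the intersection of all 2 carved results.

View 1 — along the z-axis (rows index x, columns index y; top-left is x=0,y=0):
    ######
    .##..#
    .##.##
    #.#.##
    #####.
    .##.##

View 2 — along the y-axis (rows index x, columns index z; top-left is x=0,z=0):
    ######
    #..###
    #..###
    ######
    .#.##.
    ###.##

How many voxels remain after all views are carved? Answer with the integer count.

voxel count = 123

before carving: 216 voxels (6×6×6)
carve view 1 (along z, XY-mask fill 26/36): 156 voxels remain
carve view 2 (along y, XZ-mask fill 28/36): 123 voxels remain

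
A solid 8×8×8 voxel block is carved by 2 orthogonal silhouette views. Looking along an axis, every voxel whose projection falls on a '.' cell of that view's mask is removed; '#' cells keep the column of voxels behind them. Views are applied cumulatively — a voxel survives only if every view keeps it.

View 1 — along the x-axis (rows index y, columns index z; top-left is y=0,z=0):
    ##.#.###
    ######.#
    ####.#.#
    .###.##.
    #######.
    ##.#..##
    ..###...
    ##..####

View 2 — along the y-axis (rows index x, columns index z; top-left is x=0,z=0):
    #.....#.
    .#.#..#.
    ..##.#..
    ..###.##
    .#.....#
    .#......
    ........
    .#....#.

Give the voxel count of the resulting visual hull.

105 voxels

start: 8×8×8 = 512 voxels
carve view 1 (along x, YZ-mask fill 45/64): 360 voxels remain
carve view 2 (along y, XZ-mask fill 18/64): 105 voxels remain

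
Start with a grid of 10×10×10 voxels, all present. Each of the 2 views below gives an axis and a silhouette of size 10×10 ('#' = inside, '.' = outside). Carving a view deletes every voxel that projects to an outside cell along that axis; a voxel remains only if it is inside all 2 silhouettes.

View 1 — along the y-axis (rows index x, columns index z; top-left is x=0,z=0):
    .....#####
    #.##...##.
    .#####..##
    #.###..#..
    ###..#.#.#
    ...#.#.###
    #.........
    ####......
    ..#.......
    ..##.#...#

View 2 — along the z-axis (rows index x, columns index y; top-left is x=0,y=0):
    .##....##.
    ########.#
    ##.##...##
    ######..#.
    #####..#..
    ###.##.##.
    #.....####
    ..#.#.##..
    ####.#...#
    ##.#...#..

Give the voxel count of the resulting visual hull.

start: 10×10×10 = 1000 voxels
step 1: project along y, AND mask (43/100) → |grid| = 430
step 2: project along z, AND mask (58/100) → |grid| = 256

voxel count = 256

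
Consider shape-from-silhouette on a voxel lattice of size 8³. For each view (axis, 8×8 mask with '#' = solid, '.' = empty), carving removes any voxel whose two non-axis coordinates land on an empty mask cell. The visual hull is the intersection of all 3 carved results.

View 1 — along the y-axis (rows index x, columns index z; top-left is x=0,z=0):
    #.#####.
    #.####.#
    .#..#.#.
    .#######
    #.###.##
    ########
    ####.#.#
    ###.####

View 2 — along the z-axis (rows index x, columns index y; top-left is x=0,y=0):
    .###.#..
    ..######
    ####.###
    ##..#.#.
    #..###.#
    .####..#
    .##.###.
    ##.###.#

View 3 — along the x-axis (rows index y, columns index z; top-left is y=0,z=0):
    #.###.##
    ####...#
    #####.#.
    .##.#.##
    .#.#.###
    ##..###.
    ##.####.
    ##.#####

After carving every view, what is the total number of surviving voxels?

voxel count = 172

before carving: 512 voxels (8×8×8)
  1. axis=1 (XZ plane), |mask|=49  ⇒  voxels=392
  2. axis=2 (XY plane), |mask|=42  ⇒  voxels=251
  3. axis=0 (YZ plane), |mask|=45  ⇒  voxels=172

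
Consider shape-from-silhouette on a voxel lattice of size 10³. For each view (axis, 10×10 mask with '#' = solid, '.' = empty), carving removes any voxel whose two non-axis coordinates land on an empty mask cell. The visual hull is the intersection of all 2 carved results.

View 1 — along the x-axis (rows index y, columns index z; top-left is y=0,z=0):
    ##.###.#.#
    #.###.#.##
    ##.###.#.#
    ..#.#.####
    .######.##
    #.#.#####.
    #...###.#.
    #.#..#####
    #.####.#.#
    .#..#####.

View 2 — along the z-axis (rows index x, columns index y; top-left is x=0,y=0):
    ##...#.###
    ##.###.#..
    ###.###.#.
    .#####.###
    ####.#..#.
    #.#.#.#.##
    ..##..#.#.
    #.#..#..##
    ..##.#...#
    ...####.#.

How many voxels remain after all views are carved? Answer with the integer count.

initial block: 10^3 = 1000
step 1: project along x, AND mask (67/100) → |grid| = 670
step 2: project along z, AND mask (57/100) → |grid| = 385

voxel count = 385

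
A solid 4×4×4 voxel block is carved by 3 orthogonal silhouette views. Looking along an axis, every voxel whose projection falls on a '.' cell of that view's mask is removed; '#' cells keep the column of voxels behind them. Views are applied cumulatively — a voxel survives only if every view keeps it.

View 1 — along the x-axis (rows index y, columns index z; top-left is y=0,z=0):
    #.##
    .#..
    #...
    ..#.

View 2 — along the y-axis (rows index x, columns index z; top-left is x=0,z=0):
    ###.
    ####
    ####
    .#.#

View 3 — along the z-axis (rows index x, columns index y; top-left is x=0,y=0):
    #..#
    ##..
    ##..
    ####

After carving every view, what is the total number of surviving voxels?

voxel count = 13

start: 4×4×4 = 64 voxels
carve view 1 (along x, YZ-mask fill 6/16): 24 voxels remain
carve view 2 (along y, XZ-mask fill 13/16): 19 voxels remain
carve view 3 (along z, XY-mask fill 10/16): 13 voxels remain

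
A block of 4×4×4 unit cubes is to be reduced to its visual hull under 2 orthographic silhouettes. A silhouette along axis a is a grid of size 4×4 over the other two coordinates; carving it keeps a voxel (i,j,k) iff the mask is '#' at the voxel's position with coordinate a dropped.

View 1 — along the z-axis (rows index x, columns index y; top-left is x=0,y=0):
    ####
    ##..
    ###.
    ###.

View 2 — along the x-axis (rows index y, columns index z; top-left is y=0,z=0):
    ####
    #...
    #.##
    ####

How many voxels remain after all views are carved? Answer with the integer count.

|visual hull| = 33

before carving: 64 voxels (4×4×4)
after view 1 [z-axis, 12 of 16 cells solid] → remaining = 48
after view 2 [x-axis, 12 of 16 cells solid] → remaining = 33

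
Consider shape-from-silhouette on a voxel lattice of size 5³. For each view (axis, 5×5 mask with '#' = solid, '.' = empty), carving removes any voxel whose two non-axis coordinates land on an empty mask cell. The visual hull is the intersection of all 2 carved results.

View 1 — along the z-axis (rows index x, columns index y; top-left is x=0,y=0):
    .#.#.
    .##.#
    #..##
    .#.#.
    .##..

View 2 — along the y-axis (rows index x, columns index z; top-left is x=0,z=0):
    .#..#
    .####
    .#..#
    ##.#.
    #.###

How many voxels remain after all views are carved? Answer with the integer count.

full grid |V| = 125
[1] z-view keeps 12 columns → grid now 60
[2] y-view keeps 15 columns → grid now 36

36 voxels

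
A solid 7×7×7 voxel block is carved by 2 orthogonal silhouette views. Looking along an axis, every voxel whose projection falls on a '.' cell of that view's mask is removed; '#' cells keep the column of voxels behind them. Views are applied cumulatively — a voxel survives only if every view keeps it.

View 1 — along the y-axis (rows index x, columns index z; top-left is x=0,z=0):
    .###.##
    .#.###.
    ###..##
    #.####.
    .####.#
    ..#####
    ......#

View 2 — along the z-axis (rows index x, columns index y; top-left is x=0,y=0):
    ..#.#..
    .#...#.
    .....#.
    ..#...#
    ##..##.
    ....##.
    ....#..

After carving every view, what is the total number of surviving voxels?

|visual hull| = 64

full grid |V| = 343
  1. axis=1 (XZ plane), |mask|=30  ⇒  voxels=210
  2. axis=2 (XY plane), |mask|=14  ⇒  voxels=64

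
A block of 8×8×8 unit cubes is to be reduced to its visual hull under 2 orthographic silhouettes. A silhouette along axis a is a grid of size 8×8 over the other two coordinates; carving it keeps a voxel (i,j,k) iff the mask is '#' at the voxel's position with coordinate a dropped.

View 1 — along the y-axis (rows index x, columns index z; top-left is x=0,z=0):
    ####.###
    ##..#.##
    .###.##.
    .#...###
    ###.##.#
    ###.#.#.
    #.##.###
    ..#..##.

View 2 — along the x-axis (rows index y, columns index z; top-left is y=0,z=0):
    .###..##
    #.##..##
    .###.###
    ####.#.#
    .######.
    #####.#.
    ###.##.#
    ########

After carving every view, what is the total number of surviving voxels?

voxel count = 250

full grid |V| = 512
V1 y: intersect with XZ mask (41 set) -- 328 left
V2 x: intersect with YZ mask (48 set) -- 250 left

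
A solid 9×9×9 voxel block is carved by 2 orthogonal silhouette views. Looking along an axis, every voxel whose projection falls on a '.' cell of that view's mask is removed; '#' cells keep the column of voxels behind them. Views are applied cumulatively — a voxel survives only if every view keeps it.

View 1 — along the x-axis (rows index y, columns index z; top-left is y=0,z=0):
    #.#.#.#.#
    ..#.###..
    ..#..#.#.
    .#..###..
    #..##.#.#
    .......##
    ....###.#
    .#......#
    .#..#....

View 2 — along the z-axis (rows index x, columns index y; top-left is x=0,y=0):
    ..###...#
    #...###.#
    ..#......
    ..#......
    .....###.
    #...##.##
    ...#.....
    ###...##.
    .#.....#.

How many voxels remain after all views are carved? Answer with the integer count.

|visual hull| = 90

initial block: 9^3 = 729
V1 x: intersect with YZ mask (31 set) -- 279 left
V2 z: intersect with XY mask (27 set) -- 90 left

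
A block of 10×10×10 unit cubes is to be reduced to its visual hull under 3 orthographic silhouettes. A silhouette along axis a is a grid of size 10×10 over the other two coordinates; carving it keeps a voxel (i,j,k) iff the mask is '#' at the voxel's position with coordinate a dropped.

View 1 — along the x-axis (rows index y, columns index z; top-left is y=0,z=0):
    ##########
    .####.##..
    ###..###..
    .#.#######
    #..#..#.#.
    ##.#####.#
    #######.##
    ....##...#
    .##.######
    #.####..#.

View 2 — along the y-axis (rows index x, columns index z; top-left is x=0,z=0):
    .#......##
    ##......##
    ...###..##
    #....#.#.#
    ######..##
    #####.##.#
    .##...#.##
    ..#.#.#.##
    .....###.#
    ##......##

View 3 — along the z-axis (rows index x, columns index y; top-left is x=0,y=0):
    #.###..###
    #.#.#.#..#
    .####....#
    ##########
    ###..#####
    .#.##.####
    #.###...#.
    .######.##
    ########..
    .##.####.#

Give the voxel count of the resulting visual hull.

230 voxels

initial block: 10^3 = 1000
carve view 1 (along x, YZ-mask fill 68/100): 680 voxels remain
carve view 2 (along y, XZ-mask fill 50/100): 333 voxels remain
carve view 3 (along z, XY-mask fill 70/100): 230 voxels remain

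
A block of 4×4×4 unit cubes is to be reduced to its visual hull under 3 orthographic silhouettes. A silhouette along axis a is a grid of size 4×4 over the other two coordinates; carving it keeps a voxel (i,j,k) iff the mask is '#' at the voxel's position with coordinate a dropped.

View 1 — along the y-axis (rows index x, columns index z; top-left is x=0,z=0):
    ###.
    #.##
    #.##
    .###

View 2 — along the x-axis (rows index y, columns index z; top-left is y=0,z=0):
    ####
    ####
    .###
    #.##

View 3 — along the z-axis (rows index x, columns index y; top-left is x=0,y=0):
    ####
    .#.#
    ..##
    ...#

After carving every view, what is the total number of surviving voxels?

remaining voxels: 23

initial block: 4^3 = 64
  1. axis=1 (XZ plane), |mask|=12  ⇒  voxels=48
  2. axis=0 (YZ plane), |mask|=14  ⇒  voxels=43
  3. axis=2 (XY plane), |mask|=9  ⇒  voxels=23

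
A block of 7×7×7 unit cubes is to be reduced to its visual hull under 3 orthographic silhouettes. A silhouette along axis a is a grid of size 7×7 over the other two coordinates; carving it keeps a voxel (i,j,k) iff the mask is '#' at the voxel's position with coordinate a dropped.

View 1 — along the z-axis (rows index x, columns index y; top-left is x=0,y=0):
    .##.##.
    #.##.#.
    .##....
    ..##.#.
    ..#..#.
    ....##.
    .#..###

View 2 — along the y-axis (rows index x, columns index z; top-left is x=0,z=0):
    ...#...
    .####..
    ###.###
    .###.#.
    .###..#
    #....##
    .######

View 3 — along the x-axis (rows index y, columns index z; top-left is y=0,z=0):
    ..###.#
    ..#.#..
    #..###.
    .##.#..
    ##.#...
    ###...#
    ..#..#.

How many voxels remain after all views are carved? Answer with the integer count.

start: 7×7×7 = 343 voxels
[1] z-view keeps 21 columns → grid now 147
[2] y-view keeps 28 columns → grid now 82
[3] x-view keeps 22 columns → grid now 39

|visual hull| = 39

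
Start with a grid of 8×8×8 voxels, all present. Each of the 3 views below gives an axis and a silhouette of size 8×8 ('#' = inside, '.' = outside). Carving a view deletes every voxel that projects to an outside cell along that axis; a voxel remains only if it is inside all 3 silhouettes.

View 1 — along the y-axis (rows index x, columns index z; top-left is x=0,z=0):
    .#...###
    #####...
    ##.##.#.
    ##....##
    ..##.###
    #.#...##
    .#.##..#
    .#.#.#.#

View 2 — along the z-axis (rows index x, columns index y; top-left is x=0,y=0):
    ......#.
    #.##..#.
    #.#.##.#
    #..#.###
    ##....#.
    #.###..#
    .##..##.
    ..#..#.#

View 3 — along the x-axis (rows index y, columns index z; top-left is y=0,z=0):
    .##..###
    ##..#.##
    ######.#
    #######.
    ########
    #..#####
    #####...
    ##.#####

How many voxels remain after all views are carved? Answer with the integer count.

remaining voxels: 101

before carving: 512 voxels (8×8×8)
[1] y-view keeps 35 columns → grid now 280
[2] z-view keeps 30 columns → grid now 132
[3] x-view keeps 50 columns → grid now 101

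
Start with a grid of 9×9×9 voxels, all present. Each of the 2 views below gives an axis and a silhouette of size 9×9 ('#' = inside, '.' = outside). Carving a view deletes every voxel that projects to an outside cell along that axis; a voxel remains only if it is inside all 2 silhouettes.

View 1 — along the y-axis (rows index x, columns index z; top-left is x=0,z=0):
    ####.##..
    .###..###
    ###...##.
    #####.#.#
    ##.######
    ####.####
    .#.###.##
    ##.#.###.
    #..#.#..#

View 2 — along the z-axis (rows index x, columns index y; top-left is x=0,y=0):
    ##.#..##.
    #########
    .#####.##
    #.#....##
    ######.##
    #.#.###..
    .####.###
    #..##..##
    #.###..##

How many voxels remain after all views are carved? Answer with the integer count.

full grid |V| = 729
carve view 1 (along y, XZ-mask fill 56/81): 504 voxels remain
carve view 2 (along z, XY-mask fill 56/81): 347 voxels remain

|visual hull| = 347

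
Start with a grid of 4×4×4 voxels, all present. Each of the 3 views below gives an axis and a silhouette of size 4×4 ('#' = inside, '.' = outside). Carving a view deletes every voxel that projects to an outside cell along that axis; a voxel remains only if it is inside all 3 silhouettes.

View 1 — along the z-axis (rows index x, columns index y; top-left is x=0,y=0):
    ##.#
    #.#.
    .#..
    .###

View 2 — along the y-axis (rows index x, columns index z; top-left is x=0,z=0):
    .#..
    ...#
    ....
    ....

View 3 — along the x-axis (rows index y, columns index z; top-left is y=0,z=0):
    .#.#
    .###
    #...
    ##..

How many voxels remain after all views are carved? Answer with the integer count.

|visual hull| = 4

start: 4×4×4 = 64 voxels
carve view 1 (along z, XY-mask fill 9/16): 36 voxels remain
carve view 2 (along y, XZ-mask fill 2/16): 5 voxels remain
carve view 3 (along x, YZ-mask fill 8/16): 4 voxels remain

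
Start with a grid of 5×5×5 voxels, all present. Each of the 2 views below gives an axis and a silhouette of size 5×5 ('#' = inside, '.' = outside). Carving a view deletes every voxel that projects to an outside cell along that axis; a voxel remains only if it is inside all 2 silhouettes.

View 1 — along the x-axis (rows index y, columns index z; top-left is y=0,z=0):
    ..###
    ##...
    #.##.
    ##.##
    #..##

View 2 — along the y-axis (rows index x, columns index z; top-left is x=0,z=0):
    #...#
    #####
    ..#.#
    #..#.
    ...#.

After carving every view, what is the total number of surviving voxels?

39 voxels

start: 5×5×5 = 125 voxels
[1] x-view keeps 15 columns → grid now 75
[2] y-view keeps 12 columns → grid now 39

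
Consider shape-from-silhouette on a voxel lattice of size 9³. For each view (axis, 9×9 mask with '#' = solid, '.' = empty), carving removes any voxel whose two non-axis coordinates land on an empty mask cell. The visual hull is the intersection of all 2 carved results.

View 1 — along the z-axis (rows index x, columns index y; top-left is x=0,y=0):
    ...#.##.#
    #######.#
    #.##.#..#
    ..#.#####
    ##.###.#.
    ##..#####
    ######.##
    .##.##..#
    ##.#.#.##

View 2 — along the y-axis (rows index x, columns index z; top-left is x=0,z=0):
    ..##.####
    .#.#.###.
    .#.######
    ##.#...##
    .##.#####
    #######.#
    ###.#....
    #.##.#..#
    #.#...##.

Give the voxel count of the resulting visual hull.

remaining voxels: 308

initial block: 9^3 = 729
after view 1 [z-axis, 55 of 81 cells solid] → remaining = 495
after view 2 [y-axis, 51 of 81 cells solid] → remaining = 308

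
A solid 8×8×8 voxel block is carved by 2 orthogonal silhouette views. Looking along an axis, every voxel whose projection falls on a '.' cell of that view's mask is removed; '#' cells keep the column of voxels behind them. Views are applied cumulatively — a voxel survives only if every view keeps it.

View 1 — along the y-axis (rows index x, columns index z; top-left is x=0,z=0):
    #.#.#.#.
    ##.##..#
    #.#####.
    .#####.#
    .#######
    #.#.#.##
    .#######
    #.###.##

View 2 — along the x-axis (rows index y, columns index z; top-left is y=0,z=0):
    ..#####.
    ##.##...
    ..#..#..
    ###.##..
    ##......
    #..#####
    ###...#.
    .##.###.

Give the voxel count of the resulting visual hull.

remaining voxels: 188

start: 8×8×8 = 512 voxels
[1] y-view keeps 46 columns → grid now 368
[2] x-view keeps 33 columns → grid now 188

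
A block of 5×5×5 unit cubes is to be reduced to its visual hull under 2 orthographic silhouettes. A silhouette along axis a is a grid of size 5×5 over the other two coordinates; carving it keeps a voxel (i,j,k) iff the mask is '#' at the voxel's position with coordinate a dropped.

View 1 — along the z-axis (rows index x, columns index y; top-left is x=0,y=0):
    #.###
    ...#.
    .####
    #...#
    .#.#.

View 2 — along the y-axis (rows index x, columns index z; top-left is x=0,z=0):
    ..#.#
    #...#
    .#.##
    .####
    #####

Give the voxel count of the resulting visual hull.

remaining voxels: 40

before carving: 125 voxels (5×5×5)
[1] z-view keeps 13 columns → grid now 65
[2] y-view keeps 16 columns → grid now 40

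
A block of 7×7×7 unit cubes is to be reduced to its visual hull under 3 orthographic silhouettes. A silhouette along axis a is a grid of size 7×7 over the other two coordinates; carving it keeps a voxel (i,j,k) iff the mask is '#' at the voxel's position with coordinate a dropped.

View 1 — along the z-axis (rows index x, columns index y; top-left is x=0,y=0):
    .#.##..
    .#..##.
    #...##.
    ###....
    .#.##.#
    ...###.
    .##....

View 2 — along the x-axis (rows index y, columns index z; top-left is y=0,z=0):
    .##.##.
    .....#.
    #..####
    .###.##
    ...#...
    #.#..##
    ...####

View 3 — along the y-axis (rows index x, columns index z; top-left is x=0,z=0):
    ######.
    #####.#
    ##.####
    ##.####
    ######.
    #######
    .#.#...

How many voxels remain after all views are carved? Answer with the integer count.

before carving: 343 voxels (7×7×7)
after view 1 [z-axis, 21 of 49 cells solid] → remaining = 147
after view 2 [x-axis, 24 of 49 cells solid] → remaining = 59
after view 3 [y-axis, 39 of 49 cells solid] → remaining = 46

46 voxels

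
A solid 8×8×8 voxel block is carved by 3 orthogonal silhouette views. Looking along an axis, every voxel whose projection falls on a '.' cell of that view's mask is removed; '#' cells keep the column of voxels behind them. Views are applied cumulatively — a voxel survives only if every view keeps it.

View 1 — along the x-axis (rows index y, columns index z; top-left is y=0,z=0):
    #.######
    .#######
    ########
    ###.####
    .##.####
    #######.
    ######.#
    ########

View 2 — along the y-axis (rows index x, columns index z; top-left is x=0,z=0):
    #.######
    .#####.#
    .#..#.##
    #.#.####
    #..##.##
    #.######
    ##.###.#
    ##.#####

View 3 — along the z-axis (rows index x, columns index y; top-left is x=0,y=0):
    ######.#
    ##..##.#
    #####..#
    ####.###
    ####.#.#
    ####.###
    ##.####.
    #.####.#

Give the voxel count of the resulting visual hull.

|visual hull| = 272

full grid |V| = 512
V1 x: intersect with YZ mask (57 set) -- 456 left
V2 y: intersect with XZ mask (48 set) -- 342 left
V3 z: intersect with XY mask (50 set) -- 272 left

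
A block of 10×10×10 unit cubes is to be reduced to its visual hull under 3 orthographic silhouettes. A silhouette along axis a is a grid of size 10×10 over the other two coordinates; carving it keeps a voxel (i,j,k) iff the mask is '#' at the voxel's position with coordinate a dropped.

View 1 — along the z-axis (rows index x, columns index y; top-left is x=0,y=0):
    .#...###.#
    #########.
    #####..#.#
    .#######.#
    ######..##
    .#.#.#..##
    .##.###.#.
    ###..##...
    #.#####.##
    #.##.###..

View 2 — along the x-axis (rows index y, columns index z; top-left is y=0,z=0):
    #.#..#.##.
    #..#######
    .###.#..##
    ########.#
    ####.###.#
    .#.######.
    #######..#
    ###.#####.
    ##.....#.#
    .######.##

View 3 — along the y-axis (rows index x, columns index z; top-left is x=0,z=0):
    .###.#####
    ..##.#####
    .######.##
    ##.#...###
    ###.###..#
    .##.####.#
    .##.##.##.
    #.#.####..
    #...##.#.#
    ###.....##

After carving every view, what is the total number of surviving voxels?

307 voxels

initial block: 10^3 = 1000
carve view 1 (along z, XY-mask fill 67/100): 670 voxels remain
carve view 2 (along x, YZ-mask fill 71/100): 480 voxels remain
carve view 3 (along y, XZ-mask fill 65/100): 307 voxels remain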